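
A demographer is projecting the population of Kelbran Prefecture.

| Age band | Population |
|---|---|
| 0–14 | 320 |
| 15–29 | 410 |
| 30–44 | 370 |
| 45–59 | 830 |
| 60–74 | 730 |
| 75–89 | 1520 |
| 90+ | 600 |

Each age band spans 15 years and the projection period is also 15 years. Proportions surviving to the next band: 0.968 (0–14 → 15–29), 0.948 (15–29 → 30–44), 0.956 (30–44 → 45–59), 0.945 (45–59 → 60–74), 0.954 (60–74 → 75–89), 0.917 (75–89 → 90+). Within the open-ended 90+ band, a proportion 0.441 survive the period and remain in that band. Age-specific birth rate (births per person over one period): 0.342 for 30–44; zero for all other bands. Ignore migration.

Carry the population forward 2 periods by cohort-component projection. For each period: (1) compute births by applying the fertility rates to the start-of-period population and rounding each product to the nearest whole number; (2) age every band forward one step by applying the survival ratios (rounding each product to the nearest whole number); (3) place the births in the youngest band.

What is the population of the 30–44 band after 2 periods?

294

— Period 1 —
Births: 370 × 0.342 = 127
15–29: 320 × 0.968 = 310
30–44: 410 × 0.948 = 389
45–59: 370 × 0.956 = 354
60–74: 830 × 0.945 = 784
75–89: 730 × 0.954 = 696
90+: 1520 × 0.917 + 600 × 0.441 = 1394 + 265 = 1659
→ [127, 310, 389, 354, 784, 696, 1659]
— Period 2 —
Births: 389 × 0.342 = 133
15–29: 127 × 0.968 = 123
30–44: 310 × 0.948 = 294
45–59: 389 × 0.956 = 372
60–74: 354 × 0.945 = 335
75–89: 784 × 0.954 = 748
90+: 696 × 0.917 + 1659 × 0.441 = 638 + 732 = 1370
→ [133, 123, 294, 372, 335, 748, 1370]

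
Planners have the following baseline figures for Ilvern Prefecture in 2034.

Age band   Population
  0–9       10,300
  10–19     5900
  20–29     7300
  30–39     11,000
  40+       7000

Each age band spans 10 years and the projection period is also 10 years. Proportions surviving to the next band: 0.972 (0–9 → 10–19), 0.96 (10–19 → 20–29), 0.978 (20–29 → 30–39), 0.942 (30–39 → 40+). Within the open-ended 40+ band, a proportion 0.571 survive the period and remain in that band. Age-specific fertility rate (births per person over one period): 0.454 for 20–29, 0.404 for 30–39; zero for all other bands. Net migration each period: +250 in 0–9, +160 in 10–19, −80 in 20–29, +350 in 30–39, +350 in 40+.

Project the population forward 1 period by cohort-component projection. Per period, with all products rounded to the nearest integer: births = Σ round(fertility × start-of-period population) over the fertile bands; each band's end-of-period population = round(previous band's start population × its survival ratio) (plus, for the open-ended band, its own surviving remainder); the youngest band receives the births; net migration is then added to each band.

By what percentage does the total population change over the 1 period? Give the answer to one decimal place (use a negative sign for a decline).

Let group 1 be 0–9 through group 5 = 40+.
— Period 1 —
Births: 7300 * 0.454 = 3314  |  11000 * 0.404 = 4444 — total 7758
Group 2: 10300 * 0.972 = 10012
Group 3: 5900 * 0.96 = 5664
Group 4: 7300 * 0.978 = 7139
Group 5: 11000 * 0.942 + 7000 * 0.571 = 10362 + 3997 = 14359
Net migration: Group 1 + 250 → 8008; Group 2 + 160 → 10172; Group 3 − 80 → 5584; Group 4 + 350 → 7489; Group 5 + 350 → 14709
End of period: [8008, 10172, 5584, 7489, 14709]
Total: 41500 → 45962; change = 4462; percentage change = 10.8%

10.8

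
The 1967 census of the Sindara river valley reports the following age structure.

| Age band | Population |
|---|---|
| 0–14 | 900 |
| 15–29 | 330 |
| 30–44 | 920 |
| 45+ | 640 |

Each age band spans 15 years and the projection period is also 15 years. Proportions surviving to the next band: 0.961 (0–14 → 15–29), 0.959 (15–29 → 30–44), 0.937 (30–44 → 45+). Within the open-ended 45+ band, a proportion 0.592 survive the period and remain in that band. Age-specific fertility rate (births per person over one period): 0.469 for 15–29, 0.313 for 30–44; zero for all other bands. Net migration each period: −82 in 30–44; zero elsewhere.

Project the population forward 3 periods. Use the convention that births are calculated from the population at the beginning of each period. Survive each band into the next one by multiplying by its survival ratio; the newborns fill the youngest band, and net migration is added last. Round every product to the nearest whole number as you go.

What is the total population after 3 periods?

[period 1]
Births: 330 × 0.469 = 155  |  920 × 0.313 = 288 ⇒ total 443
15–29: 900 × 0.961 = 865
30–44: 330 × 0.959 = 316
45+: 920 × 0.937 + 640 × 0.592 = 862 + 379 = 1241
Net migration: 30–44 − 82 → 234
Giving 443 / 865 / 234 / 1241.
[period 2]
Births: 865 × 0.469 = 406  |  234 × 0.313 = 73 ⇒ total 479
15–29: 443 × 0.961 = 426
30–44: 865 × 0.959 = 830
45+: 234 × 0.937 + 1241 × 0.592 = 219 + 735 = 954
Net migration: 30–44 − 82 → 748
Giving 479 / 426 / 748 / 954.
[period 3]
Births: 426 × 0.469 = 200  |  748 × 0.313 = 234 ⇒ total 434
15–29: 479 × 0.961 = 460
30–44: 426 × 0.959 = 409
45+: 748 × 0.937 + 954 × 0.592 = 701 + 565 = 1266
Net migration: 30–44 − 82 → 327
Giving 434 / 460 / 327 / 1266.
Total after period 3: 434 + 460 + 327 + 1266 = 2487

2487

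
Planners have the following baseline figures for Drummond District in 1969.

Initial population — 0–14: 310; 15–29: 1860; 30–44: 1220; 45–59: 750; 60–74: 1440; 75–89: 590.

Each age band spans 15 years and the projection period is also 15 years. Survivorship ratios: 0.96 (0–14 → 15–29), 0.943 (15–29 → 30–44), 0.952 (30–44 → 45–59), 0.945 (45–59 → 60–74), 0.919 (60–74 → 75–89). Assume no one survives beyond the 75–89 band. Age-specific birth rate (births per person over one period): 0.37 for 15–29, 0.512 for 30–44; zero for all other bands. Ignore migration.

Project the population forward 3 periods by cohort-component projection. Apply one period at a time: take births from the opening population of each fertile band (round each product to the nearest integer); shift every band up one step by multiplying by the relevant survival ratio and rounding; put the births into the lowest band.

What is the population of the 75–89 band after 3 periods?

1008

Period 1:
Births: 1860 * 0.37 = 688  |  1220 * 0.512 = 625 → total 1313
15–29: 310 * 0.96 = 298
30–44: 1860 * 0.943 = 1754
45–59: 1220 * 0.952 = 1161
60–74: 750 * 0.945 = 709
75–89: 1440 * 0.919 = 1323
→ [1313, 298, 1754, 1161, 709, 1323]
Period 2:
Births: 298 * 0.37 = 110  |  1754 * 0.512 = 898 → total 1008
15–29: 1313 * 0.96 = 1260
30–44: 298 * 0.943 = 281
45–59: 1754 * 0.952 = 1670
60–74: 1161 * 0.945 = 1097
75–89: 709 * 0.919 = 652
→ [1008, 1260, 281, 1670, 1097, 652]
Period 3:
Births: 1260 * 0.37 = 466  |  281 * 0.512 = 144 → total 610
15–29: 1008 * 0.96 = 968
30–44: 1260 * 0.943 = 1188
45–59: 281 * 0.952 = 268
60–74: 1670 * 0.945 = 1578
75–89: 1097 * 0.919 = 1008
→ [610, 968, 1188, 268, 1578, 1008]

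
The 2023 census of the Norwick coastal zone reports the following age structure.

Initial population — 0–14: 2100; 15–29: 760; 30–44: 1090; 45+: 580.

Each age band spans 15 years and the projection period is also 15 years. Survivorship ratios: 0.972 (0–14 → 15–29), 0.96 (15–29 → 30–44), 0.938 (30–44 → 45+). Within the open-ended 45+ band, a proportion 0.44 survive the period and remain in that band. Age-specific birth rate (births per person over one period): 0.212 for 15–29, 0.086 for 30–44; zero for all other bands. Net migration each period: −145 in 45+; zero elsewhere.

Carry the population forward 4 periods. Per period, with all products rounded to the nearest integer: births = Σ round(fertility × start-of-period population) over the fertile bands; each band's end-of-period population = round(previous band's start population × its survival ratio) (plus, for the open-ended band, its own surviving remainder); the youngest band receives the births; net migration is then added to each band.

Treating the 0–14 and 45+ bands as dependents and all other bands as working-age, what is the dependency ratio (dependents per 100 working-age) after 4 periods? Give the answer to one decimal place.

169.0

— Period 1 —
Births: 760 × 0.212 = 161 ; 1090 × 0.086 = 94 — total 255
15–29: 2100 × 0.972 = 2041
30–44: 760 × 0.96 = 730
45+: 1090 × 0.938 + 580 × 0.44 = 1022 + 255 = 1277
Net migration: 45+ − 145 → 1132
Population now: 0–14=255, 15–29=2041, 30–44=730, 45+=1132
— Period 2 —
Births: 2041 × 0.212 = 433 ; 730 × 0.086 = 63 — total 496
15–29: 255 × 0.972 = 248
30–44: 2041 × 0.96 = 1959
45+: 730 × 0.938 + 1132 × 0.44 = 685 + 498 = 1183
Net migration: 45+ − 145 → 1038
Population now: 0–14=496, 15–29=248, 30–44=1959, 45+=1038
— Period 3 —
Births: 248 × 0.212 = 53 ; 1959 × 0.086 = 168 — total 221
15–29: 496 × 0.972 = 482
30–44: 248 × 0.96 = 238
45+: 1959 × 0.938 + 1038 × 0.44 = 1838 + 457 = 2295
Net migration: 45+ − 145 → 2150
Population now: 0–14=221, 15–29=482, 30–44=238, 45+=2150
— Period 4 —
Births: 482 × 0.212 = 102 ; 238 × 0.086 = 20 — total 122
15–29: 221 × 0.972 = 215
30–44: 482 × 0.96 = 463
45+: 238 × 0.938 + 2150 × 0.44 = 223 + 946 = 1169
Net migration: 45+ − 145 → 1024
Population now: 0–14=122, 15–29=215, 30–44=463, 45+=1024
Dependents (band 0–14 + band 45+) = 122 + 1024 = 1146; working-age = 678; ratio = 1146/678 × 100 = 169.0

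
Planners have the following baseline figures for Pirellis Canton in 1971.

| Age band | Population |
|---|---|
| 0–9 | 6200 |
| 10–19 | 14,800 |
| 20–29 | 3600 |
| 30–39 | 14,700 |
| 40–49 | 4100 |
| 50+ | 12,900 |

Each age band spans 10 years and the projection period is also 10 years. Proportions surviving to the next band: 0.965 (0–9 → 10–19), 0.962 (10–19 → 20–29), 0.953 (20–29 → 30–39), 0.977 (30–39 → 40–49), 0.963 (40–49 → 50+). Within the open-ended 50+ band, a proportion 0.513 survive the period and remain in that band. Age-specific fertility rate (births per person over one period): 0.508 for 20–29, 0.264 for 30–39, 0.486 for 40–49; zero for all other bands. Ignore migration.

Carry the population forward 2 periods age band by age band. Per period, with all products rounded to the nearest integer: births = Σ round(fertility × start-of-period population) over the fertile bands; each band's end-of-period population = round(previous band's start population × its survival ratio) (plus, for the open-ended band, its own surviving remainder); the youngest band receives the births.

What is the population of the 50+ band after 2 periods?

19251

(Groups numbered youngest = 1 to oldest = 6.)
Period 1:
Births: 3600 × 0.508 = 1829 ; 14700 × 0.264 = 3881 ; 4100 × 0.486 = 1993 → total 7703
Group 2: 6200 × 0.965 = 5983
Group 3: 14800 × 0.962 = 14238
Group 4: 3600 × 0.953 = 3431
Group 5: 14700 × 0.977 = 14362
Group 6: 4100 × 0.963 + 12900 × 0.513 = 3948 + 6618 = 10566
Population now: 0–9=7703, 10–19=5983, 20–29=14238, 30–39=3431, 40–49=14362, 50+=10566
Period 2:
Births: 14238 × 0.508 = 7233 ; 3431 × 0.264 = 906 ; 14362 × 0.486 = 6980 → total 15119
Group 2: 7703 × 0.965 = 7433
Group 3: 5983 × 0.962 = 5756
Group 4: 14238 × 0.953 = 13569
Group 5: 3431 × 0.977 = 3352
Group 6: 14362 × 0.963 + 10566 × 0.513 = 13831 + 5420 = 19251
Population now: 0–9=15119, 10–19=7433, 20–29=5756, 30–39=13569, 40–49=3352, 50+=19251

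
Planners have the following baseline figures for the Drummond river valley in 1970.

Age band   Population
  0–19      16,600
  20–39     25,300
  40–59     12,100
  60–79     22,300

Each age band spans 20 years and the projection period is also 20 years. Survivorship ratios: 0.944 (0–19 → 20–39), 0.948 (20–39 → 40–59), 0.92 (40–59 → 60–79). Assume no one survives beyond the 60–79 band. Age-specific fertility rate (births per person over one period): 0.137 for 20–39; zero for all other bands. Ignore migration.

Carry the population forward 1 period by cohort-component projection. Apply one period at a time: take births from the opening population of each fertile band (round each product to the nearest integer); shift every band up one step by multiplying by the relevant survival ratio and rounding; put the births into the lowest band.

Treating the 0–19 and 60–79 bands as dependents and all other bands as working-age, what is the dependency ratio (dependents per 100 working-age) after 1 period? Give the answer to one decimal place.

36.8

Period 1:
Births: 25300 × 0.137 = 3466
20–39: 16600 × 0.944 = 15670
40–59: 25300 × 0.948 = 23984
60–79: 12100 × 0.92 = 11132
→ [3466, 15670, 23984, 11132]
Dependents (band 0–19 + band 60–79) = 3466 + 11132 = 14598; working-age = 39654; ratio = 14598/39654 × 100 = 36.8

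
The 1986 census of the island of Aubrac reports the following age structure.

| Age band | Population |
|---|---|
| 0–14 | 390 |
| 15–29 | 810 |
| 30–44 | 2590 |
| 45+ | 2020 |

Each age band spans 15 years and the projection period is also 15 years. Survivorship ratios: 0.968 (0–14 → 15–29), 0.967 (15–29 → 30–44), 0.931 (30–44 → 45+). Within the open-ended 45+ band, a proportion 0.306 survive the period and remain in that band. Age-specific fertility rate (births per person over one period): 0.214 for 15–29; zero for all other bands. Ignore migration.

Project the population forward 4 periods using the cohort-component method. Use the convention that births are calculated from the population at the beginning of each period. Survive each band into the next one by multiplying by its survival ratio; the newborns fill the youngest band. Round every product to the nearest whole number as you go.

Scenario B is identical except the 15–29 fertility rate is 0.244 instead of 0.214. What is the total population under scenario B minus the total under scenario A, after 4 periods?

(Groups numbered youngest = 1 to oldest = 4.)
Period 1:
Births: 810 * 0.214 = 173
Group 2: 390 * 0.968 = 378
Group 3: 810 * 0.967 = 783
Group 4: 2590 * 0.931 + 2020 * 0.306 = 2411 + 618 = 3029
Population now: 0–14=173, 15–29=378, 30–44=783, 45+=3029
Period 2:
Births: 378 * 0.214 = 81
Group 2: 173 * 0.968 = 167
Group 3: 378 * 0.967 = 366
Group 4: 783 * 0.931 + 3029 * 0.306 = 729 + 927 = 1656
Population now: 0–14=81, 15–29=167, 30–44=366, 45+=1656
Period 3:
Births: 167 * 0.214 = 36
Group 2: 81 * 0.968 = 78
Group 3: 167 * 0.967 = 161
Group 4: 366 * 0.931 + 1656 * 0.306 = 341 + 507 = 848
Population now: 0–14=36, 15–29=78, 30–44=161, 45+=848
Period 4:
Births: 78 * 0.214 = 17
Group 2: 36 * 0.968 = 35
Group 3: 78 * 0.967 = 75
Group 4: 161 * 0.931 + 848 * 0.306 = 150 + 259 = 409
Population now: 0–14=17, 15–29=35, 30–44=75, 45+=409
Scenario A total after 4 periods: 536
Scenario B projection —
Period 1:
Births: 810 * 0.244 = 198
Group 2: 390 * 0.968 = 378
Group 3: 810 * 0.967 = 783
Group 4: 2590 * 0.931 + 2020 * 0.306 = 2411 + 618 = 3029
Population now: 0–14=198, 15–29=378, 30–44=783, 45+=3029
Period 2:
Births: 378 * 0.244 = 92
Group 2: 198 * 0.968 = 192
Group 3: 378 * 0.967 = 366
Group 4: 783 * 0.931 + 3029 * 0.306 = 729 + 927 = 1656
Population now: 0–14=92, 15–29=192, 30–44=366, 45+=1656
Period 3:
Births: 192 * 0.244 = 47
Group 2: 92 * 0.968 = 89
Group 3: 192 * 0.967 = 186
Group 4: 366 * 0.931 + 1656 * 0.306 = 341 + 507 = 848
Population now: 0–14=47, 15–29=89, 30–44=186, 45+=848
Period 4:
Births: 89 * 0.244 = 22
Group 2: 47 * 0.968 = 45
Group 3: 89 * 0.967 = 86
Group 4: 186 * 0.931 + 848 * 0.306 = 173 + 259 = 432
Population now: 0–14=22, 15–29=45, 30–44=86, 45+=432
Scenario B total after 4 periods: 585
Difference B − A = 585 − 536 = 49

49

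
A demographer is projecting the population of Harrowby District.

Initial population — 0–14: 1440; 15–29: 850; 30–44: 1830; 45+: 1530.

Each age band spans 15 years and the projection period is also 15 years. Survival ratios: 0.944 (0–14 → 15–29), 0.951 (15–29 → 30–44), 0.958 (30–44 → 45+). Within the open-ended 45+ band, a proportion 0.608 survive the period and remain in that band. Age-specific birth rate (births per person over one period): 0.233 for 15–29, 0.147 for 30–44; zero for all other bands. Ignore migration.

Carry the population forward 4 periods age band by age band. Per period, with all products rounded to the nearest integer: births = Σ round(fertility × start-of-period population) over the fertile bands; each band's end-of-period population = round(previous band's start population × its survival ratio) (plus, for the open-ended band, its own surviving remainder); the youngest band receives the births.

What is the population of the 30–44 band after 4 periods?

Call the bands 1 to 4, youngest first.
Period 1:
Births: 850 × 0.233 = 198 ; 1830 × 0.147 = 269 — total 467
Band 2: 1440 × 0.944 = 1359
Band 3: 850 × 0.951 = 808
Band 4: 1830 × 0.958 + 1530 × 0.608 = 1753 + 930 = 2683
→ [467, 1359, 808, 2683]
Period 2:
Births: 1359 × 0.233 = 317 ; 808 × 0.147 = 119 — total 436
Band 2: 467 × 0.944 = 441
Band 3: 1359 × 0.951 = 1292
Band 4: 808 × 0.958 + 2683 × 0.608 = 774 + 1631 = 2405
→ [436, 441, 1292, 2405]
Period 3:
Births: 441 × 0.233 = 103 ; 1292 × 0.147 = 190 — total 293
Band 2: 436 × 0.944 = 412
Band 3: 441 × 0.951 = 419
Band 4: 1292 × 0.958 + 2405 × 0.608 = 1238 + 1462 = 2700
→ [293, 412, 419, 2700]
Period 4:
Births: 412 × 0.233 = 96 ; 419 × 0.147 = 62 — total 158
Band 2: 293 × 0.944 = 277
Band 3: 412 × 0.951 = 392
Band 4: 419 × 0.958 + 2700 × 0.608 = 401 + 1642 = 2043
→ [158, 277, 392, 2043]

392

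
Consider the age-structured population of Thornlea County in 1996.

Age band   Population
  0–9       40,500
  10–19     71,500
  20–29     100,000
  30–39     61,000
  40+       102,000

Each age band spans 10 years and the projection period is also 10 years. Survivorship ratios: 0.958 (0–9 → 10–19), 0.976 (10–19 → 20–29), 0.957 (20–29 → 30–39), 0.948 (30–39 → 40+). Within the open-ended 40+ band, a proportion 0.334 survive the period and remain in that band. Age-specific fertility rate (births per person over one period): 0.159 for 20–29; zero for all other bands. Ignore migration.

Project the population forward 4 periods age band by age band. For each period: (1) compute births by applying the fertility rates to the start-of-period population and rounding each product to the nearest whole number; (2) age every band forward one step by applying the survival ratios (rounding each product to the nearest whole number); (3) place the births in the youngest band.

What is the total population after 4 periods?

Numbering the groups 1..5 from youngest to oldest:
[period 1]
Births: 100000 × 0.159 = 15900
Group 2: 40500 × 0.958 = 38799
Group 3: 71500 × 0.976 = 69784
Group 4: 100000 × 0.957 = 95700
Group 5: 61000 × 0.948 + 102000 × 0.334 = 57828 + 34068 = 91896
→ [15900, 38799, 69784, 95700, 91896]
[period 2]
Births: 69784 × 0.159 = 11096
Group 2: 15900 × 0.958 = 15232
Group 3: 38799 × 0.976 = 37868
Group 4: 69784 × 0.957 = 66783
Group 5: 95700 × 0.948 + 91896 × 0.334 = 90724 + 30693 = 121417
→ [11096, 15232, 37868, 66783, 121417]
[period 3]
Births: 37868 × 0.159 = 6021
Group 2: 11096 × 0.958 = 10630
Group 3: 15232 × 0.976 = 14866
Group 4: 37868 × 0.957 = 36240
Group 5: 66783 × 0.948 + 121417 × 0.334 = 63310 + 40553 = 103863
→ [6021, 10630, 14866, 36240, 103863]
[period 4]
Births: 14866 × 0.159 = 2364
Group 2: 6021 × 0.958 = 5768
Group 3: 10630 × 0.976 = 10375
Group 4: 14866 × 0.957 = 14227
Group 5: 36240 × 0.948 + 103863 × 0.334 = 34356 + 34690 = 69046
→ [2364, 5768, 10375, 14227, 69046]
Total after period 4: 2364 + 5768 + 10375 + 14227 + 69046 = 101780

101780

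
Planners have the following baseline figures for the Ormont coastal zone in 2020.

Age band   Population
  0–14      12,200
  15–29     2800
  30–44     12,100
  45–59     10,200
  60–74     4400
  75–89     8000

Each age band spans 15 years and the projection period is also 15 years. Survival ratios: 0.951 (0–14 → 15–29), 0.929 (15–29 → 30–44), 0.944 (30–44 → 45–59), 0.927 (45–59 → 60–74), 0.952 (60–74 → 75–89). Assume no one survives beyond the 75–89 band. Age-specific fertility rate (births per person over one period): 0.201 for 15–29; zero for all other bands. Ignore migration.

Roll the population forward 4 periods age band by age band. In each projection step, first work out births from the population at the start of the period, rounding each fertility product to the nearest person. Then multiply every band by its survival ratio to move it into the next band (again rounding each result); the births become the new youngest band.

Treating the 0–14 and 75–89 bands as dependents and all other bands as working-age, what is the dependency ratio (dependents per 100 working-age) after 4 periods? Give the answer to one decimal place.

Numbering the bands 1..6 from youngest to oldest:
Period 1:
Births: 2800 × 0.201 = 563
Band 2: 12200 × 0.951 = 11602
Band 3: 2800 × 0.929 = 2601
Band 4: 12100 × 0.944 = 11422
Band 5: 10200 × 0.927 = 9455
Band 6: 4400 × 0.952 = 4189
→ [563, 11602, 2601, 11422, 9455, 4189]
Period 2:
Births: 11602 × 0.201 = 2332
Band 2: 563 × 0.951 = 535
Band 3: 11602 × 0.929 = 10778
Band 4: 2601 × 0.944 = 2455
Band 5: 11422 × 0.927 = 10588
Band 6: 9455 × 0.952 = 9001
→ [2332, 535, 10778, 2455, 10588, 9001]
Period 3:
Births: 535 × 0.201 = 108
Band 2: 2332 × 0.951 = 2218
Band 3: 535 × 0.929 = 497
Band 4: 10778 × 0.944 = 10174
Band 5: 2455 × 0.927 = 2276
Band 6: 10588 × 0.952 = 10080
→ [108, 2218, 497, 10174, 2276, 10080]
Period 4:
Births: 2218 × 0.201 = 446
Band 2: 108 × 0.951 = 103
Band 3: 2218 × 0.929 = 2061
Band 4: 497 × 0.944 = 469
Band 5: 10174 × 0.927 = 9431
Band 6: 2276 × 0.952 = 2167
→ [446, 103, 2061, 469, 9431, 2167]
Dependents (band 0–14 + band 75–89) = 446 + 2167 = 2613; working-age = 12064; ratio = 2613/12064 × 100 = 21.7

21.7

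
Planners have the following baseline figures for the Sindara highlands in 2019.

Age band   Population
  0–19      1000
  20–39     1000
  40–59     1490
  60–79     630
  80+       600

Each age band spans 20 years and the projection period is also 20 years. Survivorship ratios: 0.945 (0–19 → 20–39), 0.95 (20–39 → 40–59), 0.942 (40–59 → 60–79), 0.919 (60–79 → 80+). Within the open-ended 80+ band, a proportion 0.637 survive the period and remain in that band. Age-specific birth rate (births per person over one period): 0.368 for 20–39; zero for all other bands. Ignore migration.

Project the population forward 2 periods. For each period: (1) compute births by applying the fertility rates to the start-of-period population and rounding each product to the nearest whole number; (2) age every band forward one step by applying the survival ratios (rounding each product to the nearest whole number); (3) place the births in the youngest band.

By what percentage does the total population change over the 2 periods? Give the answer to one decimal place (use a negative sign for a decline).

-7.0

Let band 1 be 0–19 through band 5 = 80+.
[period 1]
Births: 1000 × 0.368 = 368
Band 2: 1000 × 0.945 = 945
Band 3: 1000 × 0.95 = 950
Band 4: 1490 × 0.942 = 1404
Band 5: 630 × 0.919 + 600 × 0.637 = 579 + 382 = 961
→ [368, 945, 950, 1404, 961]
[period 2]
Births: 945 × 0.368 = 348
Band 2: 368 × 0.945 = 348
Band 3: 945 × 0.95 = 898
Band 4: 950 × 0.942 = 895
Band 5: 1404 × 0.919 + 961 × 0.637 = 1290 + 612 = 1902
→ [348, 348, 898, 895, 1902]
Total: 4720 → 4391; change = -329; percentage change = -7.0%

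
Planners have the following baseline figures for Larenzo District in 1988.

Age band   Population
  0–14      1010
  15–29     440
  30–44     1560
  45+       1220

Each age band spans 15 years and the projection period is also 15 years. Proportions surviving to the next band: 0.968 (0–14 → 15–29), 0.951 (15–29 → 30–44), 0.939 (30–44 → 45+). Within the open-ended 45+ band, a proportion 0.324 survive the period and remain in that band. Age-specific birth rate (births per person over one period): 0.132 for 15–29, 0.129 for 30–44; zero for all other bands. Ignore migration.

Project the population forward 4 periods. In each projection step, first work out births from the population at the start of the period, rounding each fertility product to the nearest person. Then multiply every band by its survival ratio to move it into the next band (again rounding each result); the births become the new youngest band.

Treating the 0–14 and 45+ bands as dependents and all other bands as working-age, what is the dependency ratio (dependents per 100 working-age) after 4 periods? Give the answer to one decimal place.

210.8

[period 1]
Births: 440 * 0.132 = 58, 1560 * 0.129 = 201 → 259
15–29: 1010 * 0.968 = 978
30–44: 440 * 0.951 = 418
45+: 1560 * 0.939 + 1220 * 0.324 = 1465 + 395 = 1860
→ [259, 978, 418, 1860]
[period 2]
Births: 978 * 0.132 = 129, 418 * 0.129 = 54 → 183
15–29: 259 * 0.968 = 251
30–44: 978 * 0.951 = 930
45+: 418 * 0.939 + 1860 * 0.324 = 393 + 603 = 996
→ [183, 251, 930, 996]
[period 3]
Births: 251 * 0.132 = 33, 930 * 0.129 = 120 → 153
15–29: 183 * 0.968 = 177
30–44: 251 * 0.951 = 239
45+: 930 * 0.939 + 996 * 0.324 = 873 + 323 = 1196
→ [153, 177, 239, 1196]
[period 4]
Births: 177 * 0.132 = 23, 239 * 0.129 = 31 → 54
15–29: 153 * 0.968 = 148
30–44: 177 * 0.951 = 168
45+: 239 * 0.939 + 1196 * 0.324 = 224 + 388 = 612
→ [54, 148, 168, 612]
Dependents (band 0–14 + band 45+) = 54 + 612 = 666; working-age = 316; ratio = 666/316 × 100 = 210.8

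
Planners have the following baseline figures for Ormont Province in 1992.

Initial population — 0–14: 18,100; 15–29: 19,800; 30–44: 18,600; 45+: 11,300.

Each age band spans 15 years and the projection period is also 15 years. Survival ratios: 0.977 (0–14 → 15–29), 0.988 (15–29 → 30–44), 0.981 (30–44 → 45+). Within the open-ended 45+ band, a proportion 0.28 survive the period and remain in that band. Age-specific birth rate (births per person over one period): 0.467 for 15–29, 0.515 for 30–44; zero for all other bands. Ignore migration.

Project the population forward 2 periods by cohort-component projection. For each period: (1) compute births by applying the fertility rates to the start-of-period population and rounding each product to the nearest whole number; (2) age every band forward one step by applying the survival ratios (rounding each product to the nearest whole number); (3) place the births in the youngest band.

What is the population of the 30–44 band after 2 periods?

17472

Numbering the bands 1..4 from youngest to oldest:
Period 1.
Births: 19800 × 0.467 = 9247, 18600 × 0.515 = 9579 ⇒ total 18826
Band 2: 18100 × 0.977 = 17684
Band 3: 19800 × 0.988 = 19562
Band 4: 18600 × 0.981 + 11300 × 0.28 = 18247 + 3164 = 21411
End of period: [18826, 17684, 19562, 21411]
Period 2.
Births: 17684 × 0.467 = 8258, 19562 × 0.515 = 10074 ⇒ total 18332
Band 2: 18826 × 0.977 = 18393
Band 3: 17684 × 0.988 = 17472
Band 4: 19562 × 0.981 + 21411 × 0.28 = 19190 + 5995 = 25185
End of period: [18332, 18393, 17472, 25185]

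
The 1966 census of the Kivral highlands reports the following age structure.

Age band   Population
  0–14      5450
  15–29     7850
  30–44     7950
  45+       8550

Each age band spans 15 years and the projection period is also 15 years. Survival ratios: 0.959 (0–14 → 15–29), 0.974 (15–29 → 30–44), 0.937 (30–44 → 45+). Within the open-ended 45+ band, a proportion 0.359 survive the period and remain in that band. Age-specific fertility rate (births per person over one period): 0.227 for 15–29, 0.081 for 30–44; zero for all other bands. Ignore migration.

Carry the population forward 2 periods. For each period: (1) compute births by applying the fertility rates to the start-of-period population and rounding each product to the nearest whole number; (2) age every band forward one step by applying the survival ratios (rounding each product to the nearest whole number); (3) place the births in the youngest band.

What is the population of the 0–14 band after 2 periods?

Let band 1 be 0–14 through band 4 = 45+.
— Period 1 —
Births: 7850 * 0.227 = 1782, 7950 * 0.081 = 644 — total 2426
Band 2: 5450 * 0.959 = 5227
Band 3: 7850 * 0.974 = 7646
Band 4: 7950 * 0.937 + 8550 * 0.359 = 7449 + 3069 = 10518
→ [2426, 5227, 7646, 10518]
— Period 2 —
Births: 5227 * 0.227 = 1187, 7646 * 0.081 = 619 — total 1806
Band 2: 2426 * 0.959 = 2327
Band 3: 5227 * 0.974 = 5091
Band 4: 7646 * 0.937 + 10518 * 0.359 = 7164 + 3776 = 10940
→ [1806, 2327, 5091, 10940]

1806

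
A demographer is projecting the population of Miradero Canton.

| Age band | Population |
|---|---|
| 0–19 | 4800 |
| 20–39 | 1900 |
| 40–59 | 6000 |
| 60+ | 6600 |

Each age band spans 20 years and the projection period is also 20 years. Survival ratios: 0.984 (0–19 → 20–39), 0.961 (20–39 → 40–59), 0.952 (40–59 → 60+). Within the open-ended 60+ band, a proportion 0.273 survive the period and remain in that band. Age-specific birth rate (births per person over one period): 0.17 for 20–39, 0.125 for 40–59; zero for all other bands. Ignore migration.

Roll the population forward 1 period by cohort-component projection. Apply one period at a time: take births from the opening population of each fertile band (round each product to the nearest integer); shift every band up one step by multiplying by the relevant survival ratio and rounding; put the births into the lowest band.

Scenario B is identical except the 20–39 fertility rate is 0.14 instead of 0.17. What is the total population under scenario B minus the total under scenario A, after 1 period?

-57

After projecting period 1:
Births: 1900 × 0.17 = 323 ; 6000 × 0.125 = 750 — total 1073
20–39: 4800 × 0.984 = 4723
40–59: 1900 × 0.961 = 1826
60+: 6000 × 0.952 + 6600 × 0.273 = 5712 + 1802 = 7514
Population now: 0–19=1073, 20–39=4723, 40–59=1826, 60+=7514
Scenario A total after 1 period: 15136
Scenario B projection —
After projecting period 1:
Births: 1900 × 0.14 = 266 ; 6000 × 0.125 = 750 — total 1016
20–39: 4800 × 0.984 = 4723
40–59: 1900 × 0.961 = 1826
60+: 6000 × 0.952 + 6600 × 0.273 = 5712 + 1802 = 7514
Population now: 0–19=1016, 20–39=4723, 40–59=1826, 60+=7514
Scenario B total after 1 period: 15079
Difference B − A = 15079 − 15136 = -57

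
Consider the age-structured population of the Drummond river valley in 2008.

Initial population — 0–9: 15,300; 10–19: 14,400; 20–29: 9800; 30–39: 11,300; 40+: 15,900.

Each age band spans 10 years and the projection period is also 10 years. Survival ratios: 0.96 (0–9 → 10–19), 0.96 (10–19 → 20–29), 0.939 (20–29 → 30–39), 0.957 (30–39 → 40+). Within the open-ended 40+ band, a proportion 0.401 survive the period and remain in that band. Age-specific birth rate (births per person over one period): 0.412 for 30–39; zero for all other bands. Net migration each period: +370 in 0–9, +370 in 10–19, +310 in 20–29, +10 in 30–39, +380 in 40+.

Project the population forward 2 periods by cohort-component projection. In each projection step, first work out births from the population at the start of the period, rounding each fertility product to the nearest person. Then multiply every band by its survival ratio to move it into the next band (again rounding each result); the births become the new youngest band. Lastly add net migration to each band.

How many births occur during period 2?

Call the bands 1 to 5, youngest first.
Period 1.
Births: 11300 × 0.412 = 4656
Band 2: 15300 × 0.96 = 14688
Band 3: 14400 × 0.96 = 13824
Band 4: 9800 × 0.939 = 9202
Band 5: 11300 × 0.957 + 15900 × 0.401 = 10814 + 6376 = 17190
Net migration: Band 1 + 370 → 5026; Band 2 + 370 → 15058; Band 3 + 310 → 14134; Band 4 + 10 → 9212; Band 5 + 380 → 17570
→ [5026, 15058, 14134, 9212, 17570]
Period 2.
Births: 9212 × 0.412 = 3795
Band 2: 5026 × 0.96 = 4825
Band 3: 15058 × 0.96 = 14456
Band 4: 14134 × 0.939 = 13272
Band 5: 9212 × 0.957 + 17570 × 0.401 = 8816 + 7046 = 15862
Net migration: Band 1 + 370 → 4165; Band 2 + 370 → 5195; Band 3 + 310 → 14766; Band 4 + 10 → 13282; Band 5 + 380 → 16242
→ [4165, 5195, 14766, 13282, 16242]

3795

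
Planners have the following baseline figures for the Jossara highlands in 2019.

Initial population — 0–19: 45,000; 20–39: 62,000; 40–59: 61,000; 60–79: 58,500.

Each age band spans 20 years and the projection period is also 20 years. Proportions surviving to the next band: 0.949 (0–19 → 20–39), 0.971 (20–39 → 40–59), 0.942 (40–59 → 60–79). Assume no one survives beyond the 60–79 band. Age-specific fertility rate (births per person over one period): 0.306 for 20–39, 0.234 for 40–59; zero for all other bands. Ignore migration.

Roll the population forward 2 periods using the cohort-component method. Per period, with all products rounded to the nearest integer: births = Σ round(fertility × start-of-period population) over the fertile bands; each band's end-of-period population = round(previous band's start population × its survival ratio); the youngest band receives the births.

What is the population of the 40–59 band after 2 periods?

41467

Numbering the groups 1..4 from youngest to oldest:
Period 1.
Births: 62000 * 0.306 = 18972 ; 61000 * 0.234 = 14274 → 33246
Group 2: 45000 * 0.949 = 42705
Group 3: 62000 * 0.971 = 60202
Group 4: 61000 * 0.942 = 57462
End of period: [33246, 42705, 60202, 57462]
Period 2.
Births: 42705 * 0.306 = 13068 ; 60202 * 0.234 = 14087 → 27155
Group 2: 33246 * 0.949 = 31550
Group 3: 42705 * 0.971 = 41467
Group 4: 60202 * 0.942 = 56710
End of period: [27155, 31550, 41467, 56710]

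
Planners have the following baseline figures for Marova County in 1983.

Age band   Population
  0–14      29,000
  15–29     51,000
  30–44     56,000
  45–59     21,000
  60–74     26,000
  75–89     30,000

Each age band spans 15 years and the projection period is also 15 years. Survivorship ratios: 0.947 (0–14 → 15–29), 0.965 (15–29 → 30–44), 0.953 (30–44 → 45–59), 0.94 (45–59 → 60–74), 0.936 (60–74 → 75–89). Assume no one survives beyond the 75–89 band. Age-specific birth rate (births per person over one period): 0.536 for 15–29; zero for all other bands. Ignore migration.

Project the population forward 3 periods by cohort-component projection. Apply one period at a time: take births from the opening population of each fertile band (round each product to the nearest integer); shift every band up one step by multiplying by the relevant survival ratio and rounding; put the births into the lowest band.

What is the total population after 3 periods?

After projecting period 1:
Births: 51000 * 0.536 = 27336
15–29: 29000 * 0.947 = 27463
30–44: 51000 * 0.965 = 49215
45–59: 56000 * 0.953 = 53368
60–74: 21000 * 0.94 = 19740
75–89: 26000 * 0.936 = 24336
Giving 27336 / 27463 / 49215 / 53368 / 19740 / 24336.
After projecting period 2:
Births: 27463 * 0.536 = 14720
15–29: 27336 * 0.947 = 25887
30–44: 27463 * 0.965 = 26502
45–59: 49215 * 0.953 = 46902
60–74: 53368 * 0.94 = 50166
75–89: 19740 * 0.936 = 18477
Giving 14720 / 25887 / 26502 / 46902 / 50166 / 18477.
After projecting period 3:
Births: 25887 * 0.536 = 13875
15–29: 14720 * 0.947 = 13940
30–44: 25887 * 0.965 = 24981
45–59: 26502 * 0.953 = 25256
60–74: 46902 * 0.94 = 44088
75–89: 50166 * 0.936 = 46955
Giving 13875 / 13940 / 24981 / 25256 / 44088 / 46955.
Total after period 3: 13875 + 13940 + 24981 + 25256 + 44088 + 46955 = 169095

169095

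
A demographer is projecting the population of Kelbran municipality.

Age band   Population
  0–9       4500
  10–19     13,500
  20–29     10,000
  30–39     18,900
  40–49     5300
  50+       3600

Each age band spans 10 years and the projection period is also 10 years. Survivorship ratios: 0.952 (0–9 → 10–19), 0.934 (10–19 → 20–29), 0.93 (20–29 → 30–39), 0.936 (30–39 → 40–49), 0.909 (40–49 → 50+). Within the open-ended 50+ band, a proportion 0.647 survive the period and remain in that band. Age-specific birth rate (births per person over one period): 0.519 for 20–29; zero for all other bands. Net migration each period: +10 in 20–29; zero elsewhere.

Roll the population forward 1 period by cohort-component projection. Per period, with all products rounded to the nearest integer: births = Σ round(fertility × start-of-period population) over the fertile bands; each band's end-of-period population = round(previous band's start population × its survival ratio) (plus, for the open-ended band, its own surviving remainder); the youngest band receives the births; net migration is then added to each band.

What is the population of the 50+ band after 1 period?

Let band 1 be 0–9 through band 6 = 50+.
Period 1:
Births: 10000 × 0.519 = 5190
Band 2: 4500 × 0.952 = 4284
Band 3: 13500 × 0.934 = 12609
Band 4: 10000 × 0.93 = 9300
Band 5: 18900 × 0.936 = 17690
Band 6: 5300 × 0.909 + 3600 × 0.647 = 4818 + 2329 = 7147
Net migration: Band 3 + 10 → 12619
Population now: 0–9=5190, 10–19=4284, 20–29=12619, 30–39=9300, 40–49=17690, 50+=7147

7147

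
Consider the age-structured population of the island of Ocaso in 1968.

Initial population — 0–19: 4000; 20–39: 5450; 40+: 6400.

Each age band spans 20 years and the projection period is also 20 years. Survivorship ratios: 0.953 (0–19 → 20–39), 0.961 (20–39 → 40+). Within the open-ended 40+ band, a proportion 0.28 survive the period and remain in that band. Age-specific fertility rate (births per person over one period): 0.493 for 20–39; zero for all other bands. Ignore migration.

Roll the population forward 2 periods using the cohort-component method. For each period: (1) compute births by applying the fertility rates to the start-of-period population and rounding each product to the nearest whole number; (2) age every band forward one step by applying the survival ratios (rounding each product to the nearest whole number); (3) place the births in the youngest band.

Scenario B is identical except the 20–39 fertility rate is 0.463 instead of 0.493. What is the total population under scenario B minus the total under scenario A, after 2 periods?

Numbering the bands 1..3 from youngest to oldest:
Period 1.
Births: 5450 * 0.493 = 2687
Band 2: 4000 * 0.953 = 3812
Band 3: 5450 * 0.961 + 6400 * 0.28 = 5237 + 1792 = 7029
End of period: [2687, 3812, 7029]
Period 2.
Births: 3812 * 0.493 = 1879
Band 2: 2687 * 0.953 = 2561
Band 3: 3812 * 0.961 + 7029 * 0.28 = 3663 + 1968 = 5631
End of period: [1879, 2561, 5631]
Scenario A total after 2 periods: 10071
Scenario B projection —
Period 1.
Births: 5450 * 0.463 = 2523
Band 2: 4000 * 0.953 = 3812
Band 3: 5450 * 0.961 + 6400 * 0.28 = 5237 + 1792 = 7029
End of period: [2523, 3812, 7029]
Period 2.
Births: 3812 * 0.463 = 1765
Band 2: 2523 * 0.953 = 2404
Band 3: 3812 * 0.961 + 7029 * 0.28 = 3663 + 1968 = 5631
End of period: [1765, 2404, 5631]
Scenario B total after 2 periods: 9800
Difference B − A = 9800 − 10071 = -271

-271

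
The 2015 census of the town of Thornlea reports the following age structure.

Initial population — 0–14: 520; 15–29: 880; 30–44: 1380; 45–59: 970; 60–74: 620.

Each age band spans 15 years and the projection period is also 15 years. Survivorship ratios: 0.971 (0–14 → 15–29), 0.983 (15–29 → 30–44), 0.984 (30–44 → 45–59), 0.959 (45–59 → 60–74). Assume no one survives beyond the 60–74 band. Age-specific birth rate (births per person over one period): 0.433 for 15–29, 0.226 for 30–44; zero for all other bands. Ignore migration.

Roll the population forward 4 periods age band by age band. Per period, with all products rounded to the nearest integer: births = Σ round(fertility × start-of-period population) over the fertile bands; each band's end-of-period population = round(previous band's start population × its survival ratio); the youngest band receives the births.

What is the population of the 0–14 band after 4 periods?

324

— Period 1 —
Births: 880 × 0.433 = 381 ; 1380 × 0.226 = 312 ⇒ total 693
15–29: 520 × 0.971 = 505
30–44: 880 × 0.983 = 865
45–59: 1380 × 0.984 = 1358
60–74: 970 × 0.959 = 930
Population now: 0–14=693, 15–29=505, 30–44=865, 45–59=1358, 60–74=930
— Period 2 —
Births: 505 × 0.433 = 219 ; 865 × 0.226 = 195 ⇒ total 414
15–29: 693 × 0.971 = 673
30–44: 505 × 0.983 = 496
45–59: 865 × 0.984 = 851
60–74: 1358 × 0.959 = 1302
Population now: 0–14=414, 15–29=673, 30–44=496, 45–59=851, 60–74=1302
— Period 3 —
Births: 673 × 0.433 = 291 ; 496 × 0.226 = 112 ⇒ total 403
15–29: 414 × 0.971 = 402
30–44: 673 × 0.983 = 662
45–59: 496 × 0.984 = 488
60–74: 851 × 0.959 = 816
Population now: 0–14=403, 15–29=402, 30–44=662, 45–59=488, 60–74=816
— Period 4 —
Births: 402 × 0.433 = 174 ; 662 × 0.226 = 150 ⇒ total 324
15–29: 403 × 0.971 = 391
30–44: 402 × 0.983 = 395
45–59: 662 × 0.984 = 651
60–74: 488 × 0.959 = 468
Population now: 0–14=324, 15–29=391, 30–44=395, 45–59=651, 60–74=468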